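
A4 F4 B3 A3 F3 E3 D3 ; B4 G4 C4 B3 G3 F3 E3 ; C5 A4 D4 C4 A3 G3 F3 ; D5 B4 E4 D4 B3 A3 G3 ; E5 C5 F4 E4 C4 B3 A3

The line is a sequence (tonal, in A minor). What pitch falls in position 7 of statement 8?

D4

The unit is 7 notes. Position-7 pitches of the 5 shown cells: D3, E3, F3, G3, A3.
Carrying that up a 2nd forward: B3 → C4 → D4.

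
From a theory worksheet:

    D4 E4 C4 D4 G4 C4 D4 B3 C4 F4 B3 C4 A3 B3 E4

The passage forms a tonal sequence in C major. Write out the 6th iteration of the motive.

F3 G3 E3 F3 B3

With a 5-note motive the entries are D4, C4, B3, each down a 2nd from the previous.
Extending down a 2nd: A3 → G3 → F3.
So cell 6 is F3 G3 E3 F3 B3.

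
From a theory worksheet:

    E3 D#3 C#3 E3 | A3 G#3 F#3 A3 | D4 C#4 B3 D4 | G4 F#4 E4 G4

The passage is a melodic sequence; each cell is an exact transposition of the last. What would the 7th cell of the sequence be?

Bb5 A5 G5 Bb5

Taking 4-note groups, the heads are E3, A3, D4, G4: the pattern moves up a 4th.
Carrying on: C5 → F5 → Bb5.
From Bb5 the exact shape gives Bb5 A5 G5 Bb5.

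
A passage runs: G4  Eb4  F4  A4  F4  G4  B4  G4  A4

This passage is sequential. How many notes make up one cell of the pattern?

Try groups of 3 (3 cells in 9 notes):
G4 Eb4 F4 | A4 F4 G4 | B4 G4 A4
Each cell is the previous one up a 2nd — so the unit is 3 notes.

3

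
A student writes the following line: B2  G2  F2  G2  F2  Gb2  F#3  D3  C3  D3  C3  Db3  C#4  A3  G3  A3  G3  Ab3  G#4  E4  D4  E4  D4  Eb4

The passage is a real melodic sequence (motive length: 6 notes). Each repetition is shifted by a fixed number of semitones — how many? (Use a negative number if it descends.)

7

Taking 6-note groups, the heads are B2, F#3, C#4, G#4: the pattern moves up a 5th.
Counting half-steps from B2 to F#3: 7.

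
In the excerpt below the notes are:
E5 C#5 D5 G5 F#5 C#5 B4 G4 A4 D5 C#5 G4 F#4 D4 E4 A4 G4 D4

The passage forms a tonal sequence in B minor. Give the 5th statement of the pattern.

With a 6-note motive the entries are E5, B4, F#4, each down a 4th from the previous.
Carrying on: C#4 → G3.
Statement 5 starts on G3 and keeps the same diatonic contour: G3 E3 F#3 B3 A3 E3.

G3 E3 F#3 B3 A3 E3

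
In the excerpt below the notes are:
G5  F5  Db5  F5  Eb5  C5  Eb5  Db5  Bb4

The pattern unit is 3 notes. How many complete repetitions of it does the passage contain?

9 notes in groups of 3 gives 9/3 = 3 statements.
Starts: G5, F5, Eb5 — each down a 2nd.

3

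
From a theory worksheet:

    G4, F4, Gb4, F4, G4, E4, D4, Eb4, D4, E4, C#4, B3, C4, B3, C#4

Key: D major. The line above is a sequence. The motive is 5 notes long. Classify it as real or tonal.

real

Each cell has the same semitone pattern (-2, 1, -1, 2) — intervals are preserved exactly.
And F4 lies outside D major, so the sequence is real rather than tonal.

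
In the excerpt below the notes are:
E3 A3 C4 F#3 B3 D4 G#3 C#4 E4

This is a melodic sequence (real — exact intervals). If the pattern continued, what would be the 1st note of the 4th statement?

Grouping in 3s, the 1st note of each cell is E3, F#3, G#3.
From G#3, up a 2nd gives A#3.

A#3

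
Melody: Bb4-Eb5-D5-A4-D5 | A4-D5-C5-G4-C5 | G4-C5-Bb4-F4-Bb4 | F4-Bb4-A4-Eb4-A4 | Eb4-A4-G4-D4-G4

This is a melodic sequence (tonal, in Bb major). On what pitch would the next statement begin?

Taking 5-note groups, the heads are Bb4, A4, G4, F4, Eb4: the pattern moves down a 2nd.
The next head, down a 2nd from Eb4, is D4.

D4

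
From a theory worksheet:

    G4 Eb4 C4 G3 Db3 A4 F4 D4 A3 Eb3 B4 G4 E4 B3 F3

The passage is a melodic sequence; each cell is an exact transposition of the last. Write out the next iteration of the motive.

The 5-note cells begin on G4, A4, B4 — each up a 2nd from the last.
So cell 4 is C#5 A4 F#4 C#4 G3.

C#5 A4 F#4 C#4 G3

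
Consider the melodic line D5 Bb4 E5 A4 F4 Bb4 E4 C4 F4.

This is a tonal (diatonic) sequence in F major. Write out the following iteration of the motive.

Unit = 3 notes; the statements start on D5, A4, E4, moving down a 4th each time.
From Bb3 the diatonic shape gives Bb3 G3 C4.

Bb3 G3 C4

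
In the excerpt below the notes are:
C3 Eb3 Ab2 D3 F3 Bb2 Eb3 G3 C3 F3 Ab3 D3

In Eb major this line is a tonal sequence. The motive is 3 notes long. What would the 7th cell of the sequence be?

Bb3 D4 G3

With a 3-note motive the entries are C3, D3, Eb3, F3, each up a 2nd from the previous.
Continuing the starts: G3 → Ab3 → Bb3.
Statement 7 starts on Bb3 and keeps the same diatonic contour: Bb3 D4 G3.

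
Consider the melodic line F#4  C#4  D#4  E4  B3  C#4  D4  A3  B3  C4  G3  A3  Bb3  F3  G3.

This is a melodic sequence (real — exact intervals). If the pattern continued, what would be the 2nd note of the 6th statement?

Eb3

The unit is 3 notes. Position-2 pitches of the 5 shown cells: C#4, B3, A3, G3, F3.
One more down a 2nd gives Eb3.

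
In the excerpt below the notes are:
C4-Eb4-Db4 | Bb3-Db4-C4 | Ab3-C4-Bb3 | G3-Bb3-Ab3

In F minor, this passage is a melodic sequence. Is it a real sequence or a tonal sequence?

Every note is diatonic to F minor.
Cell 1 has -2 semitones from note 2 to 3, but cell 2 has -1 — the interval quality changes while the contour stays the same, which is the hallmark of a tonal sequence.

tonal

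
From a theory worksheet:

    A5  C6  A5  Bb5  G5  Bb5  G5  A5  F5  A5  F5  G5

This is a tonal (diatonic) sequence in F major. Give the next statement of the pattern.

The 4-note cells begin on A5, G5, F5 — each down a 2nd from the last.
From E5 the diatonic shape gives E5 G5 E5 F5.

E5 G5 E5 F5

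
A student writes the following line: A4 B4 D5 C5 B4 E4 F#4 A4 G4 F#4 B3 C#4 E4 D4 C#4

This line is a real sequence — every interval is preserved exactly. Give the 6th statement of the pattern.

G#2 A#2 C#3 B2 A#2

The 5-note cells begin on A4, E4, B3 — each down a 4th from the last.
Continuing the starts: F#3 → C#3 → G#2.
So cell 6 is G#2 A#2 C#3 B2 A#2.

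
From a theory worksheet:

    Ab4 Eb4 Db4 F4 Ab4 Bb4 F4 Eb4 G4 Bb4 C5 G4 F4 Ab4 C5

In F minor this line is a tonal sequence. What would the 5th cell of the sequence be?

Eb5 Bb4 Ab4 C5 Eb5

Unit = 5 notes; the statements start on Ab4, Bb4, C5, moving up a 2nd each time.
Extending up a 2nd: Db5 → Eb5.
From Eb5 the diatonic shape gives Eb5 Bb4 Ab4 C5 Eb5.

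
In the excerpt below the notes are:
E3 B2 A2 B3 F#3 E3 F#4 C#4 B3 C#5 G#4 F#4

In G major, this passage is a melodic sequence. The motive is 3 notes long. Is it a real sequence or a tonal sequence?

Each cell has the same semitone pattern (-5, -2) — intervals are preserved exactly.
And C#4 lies outside G major, so the sequence is real rather than tonal.

real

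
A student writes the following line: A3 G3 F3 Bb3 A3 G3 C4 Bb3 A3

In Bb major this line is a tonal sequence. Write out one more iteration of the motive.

Taking 3-note groups, the heads are A3, Bb3, C4: the pattern moves up a 2nd.
Statement 4 starts on D4 and keeps the same diatonic contour: D4 C4 Bb3.

D4 C4 Bb3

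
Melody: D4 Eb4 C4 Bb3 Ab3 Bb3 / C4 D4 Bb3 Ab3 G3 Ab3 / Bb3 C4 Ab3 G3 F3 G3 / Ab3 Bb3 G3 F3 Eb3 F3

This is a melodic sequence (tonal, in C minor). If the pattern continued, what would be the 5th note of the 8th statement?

The unit is 6 notes. Position-5 pitches of the 4 shown cells: Ab3, G3, F3, Eb3.
Each moves down a 2nd. Continuing: D3 → C3 → Bb2 → Ab2.

Ab2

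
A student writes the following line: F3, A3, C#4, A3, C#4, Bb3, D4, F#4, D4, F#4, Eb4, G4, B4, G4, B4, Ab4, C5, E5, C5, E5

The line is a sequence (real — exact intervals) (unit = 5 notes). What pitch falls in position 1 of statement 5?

Db5

With 5-note cells, note 1 of each statement runs F3, Bb3, Eb4, Ab4.
From Ab4, up a 4th gives Db5.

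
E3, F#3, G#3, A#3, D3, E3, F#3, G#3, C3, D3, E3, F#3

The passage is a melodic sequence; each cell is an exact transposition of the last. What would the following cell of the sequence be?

Bb2 C3 D3 E3

With a 4-note motive the entries are E3, D3, C3, each down a 2nd from the previous.
So cell 4 is Bb2 C3 D3 E3.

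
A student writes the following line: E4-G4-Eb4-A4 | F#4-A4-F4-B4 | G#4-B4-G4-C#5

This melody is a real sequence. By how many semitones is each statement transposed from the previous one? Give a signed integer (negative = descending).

2

Taking 4-note groups, the heads are E4, F#4, G#4: the pattern moves up a 2nd.
E4→F#4 is 66 − 64 = 2 semitones.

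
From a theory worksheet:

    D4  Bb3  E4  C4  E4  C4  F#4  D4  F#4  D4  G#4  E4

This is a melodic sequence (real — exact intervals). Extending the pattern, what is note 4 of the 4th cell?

F#4

With 4-note cells, note 4 of each statement runs C4, D4, E4.
One more up a 2nd gives F#4.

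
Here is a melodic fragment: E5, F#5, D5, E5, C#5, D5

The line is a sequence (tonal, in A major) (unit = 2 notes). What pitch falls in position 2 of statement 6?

A4

The unit is 2 notes. Position-2 pitches of the 3 shown cells: F#5, E5, D5.
Each moves down a 2nd. Continuing: C#5 → B4 → A4.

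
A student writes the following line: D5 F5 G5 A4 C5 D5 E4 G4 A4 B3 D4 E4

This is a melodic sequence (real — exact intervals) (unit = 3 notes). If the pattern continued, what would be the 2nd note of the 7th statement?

With 3-note cells, note 2 of each statement runs F5, C5, G4, D4.
Carrying that down a 4th forward: A3 → E3 → B2.

B2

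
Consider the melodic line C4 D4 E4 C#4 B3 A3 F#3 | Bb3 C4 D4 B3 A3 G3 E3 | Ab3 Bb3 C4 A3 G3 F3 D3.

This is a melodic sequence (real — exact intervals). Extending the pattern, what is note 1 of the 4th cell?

Gb3

Grouping in 7s, the 1st note of each cell is C4, Bb3, Ab3.
Each moves down a 2nd; the next is Gb3.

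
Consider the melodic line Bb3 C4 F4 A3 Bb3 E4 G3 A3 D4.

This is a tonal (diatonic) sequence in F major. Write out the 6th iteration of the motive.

D3 E3 A3

Taking 3-note groups, the heads are Bb3, A3, G3: the pattern moves down a 2nd.
Extending down a 2nd: F3 → E3 → D3.
Statement 6 starts on D3 and keeps the same diatonic contour: D3 E3 A3.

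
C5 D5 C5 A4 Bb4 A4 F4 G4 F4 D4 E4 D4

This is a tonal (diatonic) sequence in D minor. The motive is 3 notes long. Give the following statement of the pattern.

Unit = 3 notes; the statements start on C5, A4, F4, D4, moving down a 3rd each time.
So cell 5 is Bb3 C4 Bb3.

Bb3 C4 Bb3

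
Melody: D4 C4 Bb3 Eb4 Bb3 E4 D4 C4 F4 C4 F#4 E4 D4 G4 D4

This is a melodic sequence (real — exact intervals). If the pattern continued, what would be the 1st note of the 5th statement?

The unit is 5 notes. Position-1 pitches of the 3 shown cells: D4, E4, F#4.
Extending up a 2nd: G#4 → A#4.

A#4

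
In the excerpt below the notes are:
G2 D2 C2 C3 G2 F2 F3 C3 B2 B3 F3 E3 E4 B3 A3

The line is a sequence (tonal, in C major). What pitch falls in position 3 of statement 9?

The unit is 3 notes. Position-3 pitches of the 5 shown cells: C2, F2, B2, E3, A3.
Extending up a 4th: D4 → G4 → C5 → F5.

F5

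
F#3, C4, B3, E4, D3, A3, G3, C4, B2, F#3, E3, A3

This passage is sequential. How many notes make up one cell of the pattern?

12 notes total. Splitting into 3 groups of 4:
F#3 C4 B3 E4 | D3 A3 G3 C4 | B2 F#3 E3 A3
That's a consistent down a 3rd shift per cell, and no other grouping gives one.

4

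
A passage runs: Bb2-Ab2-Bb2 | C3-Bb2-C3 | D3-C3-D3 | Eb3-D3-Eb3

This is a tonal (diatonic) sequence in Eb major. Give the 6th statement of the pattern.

G3 F3 G3

Unit = 3 notes; the statements start on Bb2, C3, D3, Eb3, moving up a 2nd each time.
Carrying on: F3 → G3.
From G3 the diatonic shape gives G3 F3 G3.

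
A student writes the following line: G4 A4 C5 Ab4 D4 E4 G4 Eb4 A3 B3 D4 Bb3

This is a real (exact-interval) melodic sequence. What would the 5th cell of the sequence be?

B2 C#3 E3 C3

With a 4-note motive the entries are G4, D4, A3, each down a 4th from the previous.
Extending down a 4th: E3 → B2.
Statement 5 starts on B2 and keeps the same exact contour: B2 C#3 E3 C3.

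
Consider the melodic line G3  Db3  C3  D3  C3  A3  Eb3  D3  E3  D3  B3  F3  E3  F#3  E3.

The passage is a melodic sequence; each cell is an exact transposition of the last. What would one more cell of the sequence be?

Taking 5-note groups, the heads are G3, A3, B3: the pattern moves up a 2nd.
From C#4 the exact shape gives C#4 G3 F#3 G#3 F#3.

C#4 G3 F#3 G#3 F#3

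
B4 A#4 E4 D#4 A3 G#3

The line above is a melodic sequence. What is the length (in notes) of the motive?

2

Try groups of 2 (3 cells in 6 notes):
B4 A#4 | E4 D#4 | A3 G#3
Each cell is the previous one down a 5th — so the unit is 2 notes.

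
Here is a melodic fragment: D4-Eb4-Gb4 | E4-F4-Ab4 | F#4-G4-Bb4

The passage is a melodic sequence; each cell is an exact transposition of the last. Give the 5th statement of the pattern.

The 3-note cells begin on D4, E4, F#4 — each up a 2nd from the last.
Extending up a 2nd: G#4 → A#4.
From A#4 the exact shape gives A#4 B4 D5.

A#4 B4 D5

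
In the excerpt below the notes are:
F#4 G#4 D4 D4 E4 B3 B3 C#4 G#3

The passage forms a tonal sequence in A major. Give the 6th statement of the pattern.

The 3-note cells begin on F#4, D4, B3 — each down a 3rd from the last.
Carrying on: G#3 → E3 → C#3.
From C#3 the diatonic shape gives C#3 D3 A2.

C#3 D3 A2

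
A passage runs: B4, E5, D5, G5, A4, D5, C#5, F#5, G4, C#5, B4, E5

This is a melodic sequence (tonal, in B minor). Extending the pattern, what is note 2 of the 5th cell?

Grouping in 4s, the 2nd note of each cell is E5, D5, C#5.
Each moves down a 2nd. Continuing: B4 → A4.

A4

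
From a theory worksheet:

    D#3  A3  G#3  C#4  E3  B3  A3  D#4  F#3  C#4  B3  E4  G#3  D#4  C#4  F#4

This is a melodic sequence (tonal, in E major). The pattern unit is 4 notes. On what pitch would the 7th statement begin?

C#4

Unit = 4 notes; the statements start on D#3, E3, F#3, G#3, moving up a 2nd each time.
Extending the heads up a 2nd: A3 → B3 → C#4.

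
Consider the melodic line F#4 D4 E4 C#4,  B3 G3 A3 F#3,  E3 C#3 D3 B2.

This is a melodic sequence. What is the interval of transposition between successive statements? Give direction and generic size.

Taking 4-note groups, the heads are F#4, B3, E3: the pattern moves down a 5th.
From F#4 to B3: down a 5th.

down a 5th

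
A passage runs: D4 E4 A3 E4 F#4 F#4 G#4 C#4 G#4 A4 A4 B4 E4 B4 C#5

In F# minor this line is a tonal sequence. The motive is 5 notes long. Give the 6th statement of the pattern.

G#5 A5 D5 A5 B5

With a 5-note motive the entries are D4, F#4, A4, each up a 3rd from the previous.
Carrying on: C#5 → E5 → G#5.
Statement 6 starts on G#5 and keeps the same diatonic contour: G#5 A5 D5 A5 B5.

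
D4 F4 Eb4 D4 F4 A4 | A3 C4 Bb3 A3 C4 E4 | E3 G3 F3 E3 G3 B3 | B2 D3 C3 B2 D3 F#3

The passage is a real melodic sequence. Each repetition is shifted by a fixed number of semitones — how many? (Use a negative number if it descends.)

-5

With a 6-note motive the entries are D4, A3, E3, B2, each down a 4th from the previous.
D4 to A3 spans -5 semitones.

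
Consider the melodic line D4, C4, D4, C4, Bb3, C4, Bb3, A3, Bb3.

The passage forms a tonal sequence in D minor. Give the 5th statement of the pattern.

G3 F3 G3

Unit = 3 notes; the statements start on D4, C4, Bb3, moving down a 2nd each time.
Extending down a 2nd: A3 → G3.
Statement 5 starts on G3 and keeps the same diatonic contour: G3 F3 G3.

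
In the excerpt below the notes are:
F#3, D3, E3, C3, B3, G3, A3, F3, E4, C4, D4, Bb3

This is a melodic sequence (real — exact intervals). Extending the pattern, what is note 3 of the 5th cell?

With 4-note cells, note 3 of each statement runs E3, A3, D4.
Each moves up a 4th. Continuing: G4 → C5.

C5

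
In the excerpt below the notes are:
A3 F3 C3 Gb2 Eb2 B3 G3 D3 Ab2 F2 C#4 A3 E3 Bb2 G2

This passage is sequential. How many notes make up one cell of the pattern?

There are 15 notes; a 5-note unit gives 3 cells:
A3 F3 C3 Gb2 Eb2 | B3 G3 D3 Ab2 F2 | C#4 A3 E3 Bb2 G2
Every group is a transposition up a 2nd of the one before; no shorter unit works.

5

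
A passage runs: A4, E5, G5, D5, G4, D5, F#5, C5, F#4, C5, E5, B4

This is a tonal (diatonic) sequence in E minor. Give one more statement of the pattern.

The 4-note cells begin on A4, G4, F#4 — each down a 2nd from the last.
So cell 4 is E4 B4 D5 A4.

E4 B4 D5 A4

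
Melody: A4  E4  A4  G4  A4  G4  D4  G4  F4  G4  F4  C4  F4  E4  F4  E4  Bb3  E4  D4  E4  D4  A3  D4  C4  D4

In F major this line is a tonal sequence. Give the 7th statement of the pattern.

With a 5-note motive the entries are A4, G4, F4, E4, D4, each down a 2nd from the previous.
Carrying on: C4 → Bb3.
From Bb3 the diatonic shape gives Bb3 F3 Bb3 A3 Bb3.

Bb3 F3 Bb3 A3 Bb3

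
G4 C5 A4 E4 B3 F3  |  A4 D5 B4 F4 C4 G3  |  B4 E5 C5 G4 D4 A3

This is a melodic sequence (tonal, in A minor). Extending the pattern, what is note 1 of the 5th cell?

D5

The unit is 6 notes. Position-1 pitches of the 3 shown cells: G4, A4, B4.
Extending up a 2nd: C5 → D5.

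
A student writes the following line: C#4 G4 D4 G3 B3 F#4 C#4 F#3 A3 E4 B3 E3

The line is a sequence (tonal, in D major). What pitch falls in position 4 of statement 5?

C#3

The unit is 4 notes. Position-4 pitches of the 3 shown cells: G3, F#3, E3.
Each moves down a 2nd. Continuing: D3 → C#3.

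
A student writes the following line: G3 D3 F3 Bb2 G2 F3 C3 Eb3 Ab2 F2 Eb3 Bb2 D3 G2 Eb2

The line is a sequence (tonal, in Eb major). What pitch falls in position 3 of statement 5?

The unit is 5 notes. Position-3 pitches of the 3 shown cells: F3, Eb3, D3.
Extending down a 2nd: C3 → Bb2.

Bb2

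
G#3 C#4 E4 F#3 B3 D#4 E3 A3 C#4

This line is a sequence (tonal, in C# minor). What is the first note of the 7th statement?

Taking 3-note groups, the heads are G#3, F#3, E3: the pattern moves down a 2nd.
Continuing: D#3 → C#3 → B2 → A2. Statement 7 starts on A2.

A2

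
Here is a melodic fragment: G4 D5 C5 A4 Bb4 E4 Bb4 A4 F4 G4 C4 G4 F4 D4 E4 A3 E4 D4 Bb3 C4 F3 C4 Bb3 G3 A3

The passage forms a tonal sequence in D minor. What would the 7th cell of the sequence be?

The 5-note cells begin on G4, E4, C4, A3, F3 — each down a 3rd from the last.
Carrying on: D3 → Bb2.
From Bb2 the diatonic shape gives Bb2 F3 E3 C3 D3.

Bb2 F3 E3 C3 D3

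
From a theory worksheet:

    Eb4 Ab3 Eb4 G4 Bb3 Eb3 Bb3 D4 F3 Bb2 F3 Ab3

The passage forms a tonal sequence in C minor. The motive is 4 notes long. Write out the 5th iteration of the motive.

The 4-note cells begin on Eb4, Bb3, F3 — each down a 4th from the last.
Continuing the starts: C3 → G2.
From G2 the diatonic shape gives G2 C2 G2 Bb2.

G2 C2 G2 Bb2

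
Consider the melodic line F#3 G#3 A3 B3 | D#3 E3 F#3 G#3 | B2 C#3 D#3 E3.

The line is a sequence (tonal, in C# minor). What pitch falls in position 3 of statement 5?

G#2

With 4-note cells, note 3 of each statement runs A3, F#3, D#3.
Extending down a 3rd: B2 → G#2.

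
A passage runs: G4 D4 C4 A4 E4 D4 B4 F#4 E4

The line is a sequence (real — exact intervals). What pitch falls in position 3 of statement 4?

With 3-note cells, note 3 of each statement runs C4, D4, E4.
One more up a 2nd gives F#4.

F#4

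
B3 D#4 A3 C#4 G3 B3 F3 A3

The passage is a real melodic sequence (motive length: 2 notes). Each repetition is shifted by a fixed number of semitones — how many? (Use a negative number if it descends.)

-2

The 2-note cells begin on B3, A3, G3, F3 — each down a 2nd from the last.
Counting half-steps from B3 to A3: -2.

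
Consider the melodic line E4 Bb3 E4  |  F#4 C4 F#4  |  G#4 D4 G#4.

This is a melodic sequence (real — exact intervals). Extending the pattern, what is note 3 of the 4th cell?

A#4

Grouping in 3s, the 3rd note of each cell is E4, F#4, G#4.
One more up a 2nd gives A#4.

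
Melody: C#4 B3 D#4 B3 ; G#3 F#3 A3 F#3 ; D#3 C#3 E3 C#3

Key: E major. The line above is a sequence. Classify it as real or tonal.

tonal

Every note is diatonic to E major.
Cell 1 has +4 semitones from note 2 to 3, but cell 2 has +3 — the interval quality changes while the contour stays the same, which is the hallmark of a tonal sequence.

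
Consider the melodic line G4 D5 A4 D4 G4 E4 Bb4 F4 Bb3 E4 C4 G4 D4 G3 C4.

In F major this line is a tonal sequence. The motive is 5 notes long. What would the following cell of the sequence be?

A3 E4 Bb3 E3 A3

Taking 5-note groups, the heads are G4, E4, C4: the pattern moves down a 3rd.
Statement 4 starts on A3 and keeps the same diatonic contour: A3 E4 Bb3 E3 A3.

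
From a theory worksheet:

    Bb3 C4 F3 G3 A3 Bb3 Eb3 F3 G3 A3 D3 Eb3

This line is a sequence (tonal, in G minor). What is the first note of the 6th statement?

With a 4-note motive the entries are Bb3, A3, G3, each down a 2nd from the previous.
Continuing: F3 → Eb3 → D3. Statement 6 starts on D3.

D3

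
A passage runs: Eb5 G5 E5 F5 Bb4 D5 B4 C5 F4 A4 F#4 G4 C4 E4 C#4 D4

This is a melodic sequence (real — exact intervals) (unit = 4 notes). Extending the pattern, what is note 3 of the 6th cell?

D#3

Grouping in 4s, the 3rd note of each cell is E5, B4, F#4, C#4.
Extending down a 4th: G#3 → D#3.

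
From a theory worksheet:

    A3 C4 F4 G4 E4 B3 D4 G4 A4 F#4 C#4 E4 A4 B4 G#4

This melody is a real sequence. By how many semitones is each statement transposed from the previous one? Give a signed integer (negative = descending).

2

Unit = 5 notes; the statements start on A3, B3, C#4, moving up a 2nd each time.
A3 to B3 spans +2 semitones.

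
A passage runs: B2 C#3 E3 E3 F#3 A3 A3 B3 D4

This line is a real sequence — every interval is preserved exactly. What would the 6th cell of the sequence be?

With a 3-note motive the entries are B2, E3, A3, each up a 4th from the previous.
Extending up a 4th: D4 → G4 → C5.
So cell 6 is C5 D5 F5.

C5 D5 F5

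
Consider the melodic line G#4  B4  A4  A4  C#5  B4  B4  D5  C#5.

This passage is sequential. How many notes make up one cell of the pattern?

3

Try groups of 3 (3 cells in 9 notes):
G#4 B4 A4 | A4 C#5 B4 | B4 D5 C#5
That's a consistent up a 2nd shift per cell, and no other grouping gives one.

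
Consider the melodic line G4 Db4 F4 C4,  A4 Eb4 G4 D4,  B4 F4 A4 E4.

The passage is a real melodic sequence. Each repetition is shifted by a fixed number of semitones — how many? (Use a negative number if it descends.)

Taking 4-note groups, the heads are G4, A4, B4: the pattern moves up a 2nd.
G4 to A4 spans +2 semitones.

2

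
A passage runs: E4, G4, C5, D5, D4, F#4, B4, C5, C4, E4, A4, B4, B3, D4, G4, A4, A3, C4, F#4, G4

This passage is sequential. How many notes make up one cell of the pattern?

4

There are 20 notes; a 4-note unit gives 5 cells:
E4 G4 C5 D5 | D4 F#4 B4 C5 | C4 E4 A4 B4 | B3 D4 G4 A4 | A3 C4 F#4 G4
Each cell is the previous one down a 2nd — so the unit is 4 notes.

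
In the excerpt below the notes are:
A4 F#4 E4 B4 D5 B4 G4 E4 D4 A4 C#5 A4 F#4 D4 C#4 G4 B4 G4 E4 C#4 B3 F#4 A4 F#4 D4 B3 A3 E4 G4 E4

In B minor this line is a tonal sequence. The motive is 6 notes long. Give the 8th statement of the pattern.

With a 6-note motive the entries are A4, G4, F#4, E4, D4, each down a 2nd from the previous.
Carrying on: C#4 → B3 → A3.
Statement 8 starts on A3 and keeps the same diatonic contour: A3 F#3 E3 B3 D4 B3.

A3 F#3 E3 B3 D4 B3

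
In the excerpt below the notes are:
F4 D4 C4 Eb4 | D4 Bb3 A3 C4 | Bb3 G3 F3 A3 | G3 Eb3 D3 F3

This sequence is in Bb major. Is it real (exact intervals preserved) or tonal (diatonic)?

tonal

Every note is diatonic to Bb major.
Cell 1 has -3 semitones from note 1 to 2, but cell 2 has -4 — the interval quality changes while the contour stays the same, which is the hallmark of a tonal sequence.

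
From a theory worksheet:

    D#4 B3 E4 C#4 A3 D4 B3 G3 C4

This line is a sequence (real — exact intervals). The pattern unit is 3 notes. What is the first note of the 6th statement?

Unit = 3 notes; the statements start on D#4, C#4, B3, moving down a 2nd each time.
Continuing: A3 → G3 → F3. Statement 6 starts on F3.

F3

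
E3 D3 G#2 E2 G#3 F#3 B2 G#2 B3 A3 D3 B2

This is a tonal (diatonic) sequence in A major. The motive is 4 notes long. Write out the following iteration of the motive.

Unit = 4 notes; the statements start on E3, G#3, B3, moving up a 3rd each time.
Statement 4 starts on D4 and keeps the same diatonic contour: D4 C#4 F#3 D3.

D4 C#4 F#3 D3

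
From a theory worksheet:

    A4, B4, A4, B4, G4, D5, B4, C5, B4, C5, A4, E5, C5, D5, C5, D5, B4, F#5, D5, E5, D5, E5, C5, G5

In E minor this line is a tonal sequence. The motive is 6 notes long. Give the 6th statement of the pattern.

F#5 G5 F#5 G5 E5 B5

With a 6-note motive the entries are A4, B4, C5, D5, each up a 2nd from the previous.
Continuing the starts: E5 → F#5.
So cell 6 is F#5 G5 F#5 G5 E5 B5.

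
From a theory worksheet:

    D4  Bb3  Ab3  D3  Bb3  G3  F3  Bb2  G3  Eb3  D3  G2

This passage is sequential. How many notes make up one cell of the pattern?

4

Try groups of 4 (3 cells in 12 notes):
D4 Bb3 Ab3 D3 | Bb3 G3 F3 Bb2 | G3 Eb3 D3 G2
Each cell is the previous one down a 3rd — so the unit is 4 notes.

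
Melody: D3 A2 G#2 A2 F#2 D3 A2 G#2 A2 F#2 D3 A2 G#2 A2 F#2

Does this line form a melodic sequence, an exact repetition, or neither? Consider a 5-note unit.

Each 5-note cell is identical (D3 A2 G#2 A2 F#2), restated at the same pitch.

repetition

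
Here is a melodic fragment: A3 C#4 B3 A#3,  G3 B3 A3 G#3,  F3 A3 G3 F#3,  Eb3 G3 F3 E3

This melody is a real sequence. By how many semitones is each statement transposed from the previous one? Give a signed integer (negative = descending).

-2

Unit = 4 notes; the statements start on A3, G3, F3, Eb3, moving down a 2nd each time.
A3→G3 is 55 − 57 = -2 semitones.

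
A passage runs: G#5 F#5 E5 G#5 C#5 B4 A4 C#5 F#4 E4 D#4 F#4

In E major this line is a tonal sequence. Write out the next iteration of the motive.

B3 A3 G#3 B3

Unit = 4 notes; the statements start on G#5, C#5, F#4, moving down a 5th each time.
Statement 4 starts on B3 and keeps the same diatonic contour: B3 A3 G#3 B3.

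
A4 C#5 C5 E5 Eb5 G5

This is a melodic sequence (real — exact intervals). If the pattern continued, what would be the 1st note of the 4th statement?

Gb5

The unit is 2 notes. Position-1 pitches of the 3 shown cells: A4, C5, Eb5.
Each moves up a 3rd; the next is Gb5.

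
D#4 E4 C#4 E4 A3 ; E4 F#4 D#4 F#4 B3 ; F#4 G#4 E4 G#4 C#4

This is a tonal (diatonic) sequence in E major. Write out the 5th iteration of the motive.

With a 5-note motive the entries are D#4, E4, F#4, each up a 2nd from the previous.
Extending up a 2nd: G#4 → A4.
From A4 the diatonic shape gives A4 B4 G#4 B4 E4.

A4 B4 G#4 B4 E4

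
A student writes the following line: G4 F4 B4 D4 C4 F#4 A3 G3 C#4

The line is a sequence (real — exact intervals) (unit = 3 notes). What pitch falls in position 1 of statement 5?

With 3-note cells, note 1 of each statement runs G4, D4, A3.
Each moves down a 4th. Continuing: E3 → B2.

B2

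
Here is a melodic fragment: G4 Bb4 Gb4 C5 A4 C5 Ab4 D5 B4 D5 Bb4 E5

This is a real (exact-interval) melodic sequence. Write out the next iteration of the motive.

Taking 4-note groups, the heads are G4, A4, B4: the pattern moves up a 2nd.
From C#5 the exact shape gives C#5 E5 C5 F#5.

C#5 E5 C5 F#5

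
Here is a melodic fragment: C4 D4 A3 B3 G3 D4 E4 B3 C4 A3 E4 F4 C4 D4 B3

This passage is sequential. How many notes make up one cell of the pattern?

15 notes total. Splitting into 3 groups of 5:
C4 D4 A3 B3 G3 | D4 E4 B3 C4 A3 | E4 F4 C4 D4 B3
Each cell is the previous one up a 2nd — so the unit is 5 notes.

5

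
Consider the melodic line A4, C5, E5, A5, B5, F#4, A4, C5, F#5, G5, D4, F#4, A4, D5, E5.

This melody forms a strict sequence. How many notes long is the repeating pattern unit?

There are 15 notes; a 5-note unit gives 3 cells:
A4 C5 E5 A5 B5 | F#4 A4 C5 F#5 G5 | D4 F#4 A4 D5 E5
Every group is a transposition down a 3rd of the one before; no shorter unit works.

5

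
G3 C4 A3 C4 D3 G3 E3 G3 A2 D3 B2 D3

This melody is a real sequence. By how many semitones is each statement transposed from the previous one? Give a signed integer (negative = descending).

-5

Unit = 4 notes; the statements start on G3, D3, A2, moving down a 4th each time.
Counting half-steps from G3 to D3: -5.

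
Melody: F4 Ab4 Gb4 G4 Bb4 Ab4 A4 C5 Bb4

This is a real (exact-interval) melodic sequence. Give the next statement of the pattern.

B4 D5 C5

The 3-note cells begin on F4, G4, A4 — each up a 2nd from the last.
From B4 the exact shape gives B4 D5 C5.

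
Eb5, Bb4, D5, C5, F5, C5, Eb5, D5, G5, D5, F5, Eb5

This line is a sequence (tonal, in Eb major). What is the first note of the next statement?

Ab5

The 4-note cells begin on Eb5, F5, G5 — each up a 2nd from the last.
The next head, up a 2nd from G5, is Ab5.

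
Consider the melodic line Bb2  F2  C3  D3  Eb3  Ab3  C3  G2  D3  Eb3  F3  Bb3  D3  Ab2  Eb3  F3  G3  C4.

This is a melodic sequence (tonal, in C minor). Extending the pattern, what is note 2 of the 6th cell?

With 6-note cells, note 2 of each statement runs F2, G2, Ab2.
Carrying that up a 2nd forward: Bb2 → C3 → D3.

D3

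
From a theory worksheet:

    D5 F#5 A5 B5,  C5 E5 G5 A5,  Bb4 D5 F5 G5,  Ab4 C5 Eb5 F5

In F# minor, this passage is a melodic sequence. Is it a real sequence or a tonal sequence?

real

Each cell has the same semitone pattern (4, 3, 2) — intervals are preserved exactly.
And C5 lies outside F# minor, so the sequence is real rather than tonal.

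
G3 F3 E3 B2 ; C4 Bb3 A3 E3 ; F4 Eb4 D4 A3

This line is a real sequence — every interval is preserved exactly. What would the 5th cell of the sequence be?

Taking 4-note groups, the heads are G3, C4, F4: the pattern moves up a 4th.
Carrying on: Bb4 → Eb5.
From Eb5 the exact shape gives Eb5 Db5 C5 G4.

Eb5 Db5 C5 G4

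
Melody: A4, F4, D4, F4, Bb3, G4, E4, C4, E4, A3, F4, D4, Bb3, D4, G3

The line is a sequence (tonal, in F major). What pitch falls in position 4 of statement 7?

The unit is 5 notes. Position-4 pitches of the 3 shown cells: F4, E4, D4.
Carrying that down a 2nd forward: C4 → Bb3 → A3 → G3.

G3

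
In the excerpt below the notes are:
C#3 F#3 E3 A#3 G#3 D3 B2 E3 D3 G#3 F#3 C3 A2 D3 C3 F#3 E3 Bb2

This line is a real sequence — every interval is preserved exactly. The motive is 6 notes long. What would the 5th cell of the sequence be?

The 6-note cells begin on C#3, B2, A2 — each down a 2nd from the last.
Carrying on: G2 → F2.
So cell 5 is F2 Bb2 Ab2 D3 C3 Gb2.

F2 Bb2 Ab2 D3 C3 Gb2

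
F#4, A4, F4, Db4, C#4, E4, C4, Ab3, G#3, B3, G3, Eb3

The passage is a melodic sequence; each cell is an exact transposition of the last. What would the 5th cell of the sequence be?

The 4-note cells begin on F#4, C#4, G#3 — each down a 4th from the last.
Extending down a 4th: D#3 → A#2.
Statement 5 starts on A#2 and keeps the same exact contour: A#2 C#3 A2 F2.

A#2 C#3 A2 F2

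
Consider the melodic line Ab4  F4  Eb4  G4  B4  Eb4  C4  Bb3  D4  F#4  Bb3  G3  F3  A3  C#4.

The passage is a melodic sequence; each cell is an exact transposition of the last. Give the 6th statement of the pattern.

G2 E2 D2 F#2 A#2

Taking 5-note groups, the heads are Ab4, Eb4, Bb3: the pattern moves down a 4th.
Carrying on: F3 → C3 → G2.
From G2 the exact shape gives G2 E2 D2 F#2 A#2.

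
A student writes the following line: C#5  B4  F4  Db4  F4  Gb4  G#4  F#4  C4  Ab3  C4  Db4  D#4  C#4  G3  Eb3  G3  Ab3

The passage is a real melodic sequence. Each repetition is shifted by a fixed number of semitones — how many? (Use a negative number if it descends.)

-5

The 6-note cells begin on C#5, G#4, D#4 — each down a 4th from the last.
Counting half-steps from C#5 to G#4: -5.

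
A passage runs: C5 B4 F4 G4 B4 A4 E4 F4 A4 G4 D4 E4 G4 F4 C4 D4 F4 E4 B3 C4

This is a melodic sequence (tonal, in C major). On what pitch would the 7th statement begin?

D4

With a 4-note motive the entries are C5, B4, A4, G4, F4, each down a 2nd from the previous.
Extending the heads down a 2nd: E4 → D4.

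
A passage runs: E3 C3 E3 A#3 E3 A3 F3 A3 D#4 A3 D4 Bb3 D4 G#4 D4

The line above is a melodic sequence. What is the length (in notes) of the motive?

5

There are 15 notes; a 5-note unit gives 3 cells:
E3 C3 E3 A#3 E3 | A3 F3 A3 D#4 A3 | D4 Bb3 D4 G#4 D4
Each cell is the previous one up a 4th — so the unit is 5 notes.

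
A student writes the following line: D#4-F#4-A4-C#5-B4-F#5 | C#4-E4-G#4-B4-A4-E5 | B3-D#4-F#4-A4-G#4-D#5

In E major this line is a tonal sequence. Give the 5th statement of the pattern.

G#3 B3 D#4 F#4 E4 B4

Unit = 6 notes; the statements start on D#4, C#4, B3, moving down a 2nd each time.
Extending down a 2nd: A3 → G#3.
Statement 5 starts on G#3 and keeps the same diatonic contour: G#3 B3 D#4 F#4 E4 B4.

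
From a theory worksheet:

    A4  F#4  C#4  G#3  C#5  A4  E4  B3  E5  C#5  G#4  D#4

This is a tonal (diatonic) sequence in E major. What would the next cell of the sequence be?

With a 4-note motive the entries are A4, C#5, E5, each up a 3rd from the previous.
So cell 4 is G#5 E5 B4 F#4.

G#5 E5 B4 F#4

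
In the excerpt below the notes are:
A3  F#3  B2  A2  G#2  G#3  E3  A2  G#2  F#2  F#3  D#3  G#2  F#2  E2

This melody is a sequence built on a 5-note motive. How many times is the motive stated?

15 notes in groups of 5 gives 15/5 = 3 statements.
Starts: A3, G#3, F#3 — each down a 2nd.

3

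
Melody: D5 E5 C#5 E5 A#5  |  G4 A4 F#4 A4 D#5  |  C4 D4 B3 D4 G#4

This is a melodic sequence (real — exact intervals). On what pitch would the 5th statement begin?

With a 5-note motive the entries are D5, G4, C4, each down a 5th from the previous.
Extending the heads down a 5th: F3 → Bb2.

Bb2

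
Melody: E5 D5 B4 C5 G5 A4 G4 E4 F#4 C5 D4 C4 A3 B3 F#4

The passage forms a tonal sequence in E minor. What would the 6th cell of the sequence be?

Unit = 5 notes; the statements start on E5, A4, D4, moving down a 5th each time.
Continuing the starts: G3 → C3 → F#2.
So cell 6 is F#2 E2 C2 D2 A2.

F#2 E2 C2 D2 A2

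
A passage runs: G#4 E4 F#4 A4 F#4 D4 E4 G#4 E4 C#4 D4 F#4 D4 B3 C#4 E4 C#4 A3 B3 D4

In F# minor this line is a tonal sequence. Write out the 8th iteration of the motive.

G#3 E3 F#3 A3

The 4-note cells begin on G#4, F#4, E4, D4, C#4 — each down a 2nd from the last.
Carrying on: B3 → A3 → G#3.
From G#3 the diatonic shape gives G#3 E3 F#3 A3.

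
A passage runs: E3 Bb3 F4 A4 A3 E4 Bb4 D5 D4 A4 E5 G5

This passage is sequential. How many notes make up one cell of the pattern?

4

There are 12 notes; a 4-note unit gives 3 cells:
E3 Bb3 F4 A4 | A3 E4 Bb4 D5 | D4 A4 E5 G5
That's a consistent up a 4th shift per cell, and no other grouping gives one.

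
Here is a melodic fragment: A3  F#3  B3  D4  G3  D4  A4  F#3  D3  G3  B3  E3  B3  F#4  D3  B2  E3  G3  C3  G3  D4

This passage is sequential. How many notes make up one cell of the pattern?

7

Try groups of 7 (3 cells in 21 notes):
A3 F#3 B3 D4 G3 D4 A4 | F#3 D3 G3 B3 E3 B3 F#4 | D3 B2 E3 G3 C3 G3 D4
Each cell is the previous one down a 3rd — so the unit is 7 notes.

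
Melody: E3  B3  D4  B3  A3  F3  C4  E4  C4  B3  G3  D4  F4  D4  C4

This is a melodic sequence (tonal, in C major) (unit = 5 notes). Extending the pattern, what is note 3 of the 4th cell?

The unit is 5 notes. Position-3 pitches of the 3 shown cells: D4, E4, F4.
Each moves up a 2nd; the next is G4.

G4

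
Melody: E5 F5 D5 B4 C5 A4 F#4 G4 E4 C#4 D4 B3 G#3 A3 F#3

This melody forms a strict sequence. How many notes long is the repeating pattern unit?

3

15 notes total. Splitting into 5 groups of 3:
E5 F5 D5 | B4 C5 A4 | F#4 G4 E4 | C#4 D4 B3 | G#3 A3 F#3
That's a consistent down a 4th shift per cell, and no other grouping gives one.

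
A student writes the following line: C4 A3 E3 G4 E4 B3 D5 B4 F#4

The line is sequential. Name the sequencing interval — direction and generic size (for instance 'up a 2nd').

up a 5th

The 3-note cells begin on C4, G4, D5 — each up a 5th from the last.
C4 to G4 is up a 5th.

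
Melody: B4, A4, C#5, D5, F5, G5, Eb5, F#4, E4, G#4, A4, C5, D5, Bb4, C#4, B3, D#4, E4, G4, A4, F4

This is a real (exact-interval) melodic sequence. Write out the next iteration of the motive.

The 7-note cells begin on B4, F#4, C#4 — each down a 4th from the last.
Statement 4 starts on G#3 and keeps the same exact contour: G#3 F#3 A#3 B3 D4 E4 C4.

G#3 F#3 A#3 B3 D4 E4 C4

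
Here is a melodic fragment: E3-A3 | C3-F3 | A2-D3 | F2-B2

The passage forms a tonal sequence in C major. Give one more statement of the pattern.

Unit = 2 notes; the statements start on E3, C3, A2, F2, moving down a 3rd each time.
So cell 5 is D2 G2.

D2 G2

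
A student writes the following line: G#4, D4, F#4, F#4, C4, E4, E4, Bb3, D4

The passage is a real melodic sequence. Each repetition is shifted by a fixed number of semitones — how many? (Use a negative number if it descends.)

-2

The 3-note cells begin on G#4, F#4, E4 — each down a 2nd from the last.
G#4→F#4 is 66 − 68 = -2 semitones.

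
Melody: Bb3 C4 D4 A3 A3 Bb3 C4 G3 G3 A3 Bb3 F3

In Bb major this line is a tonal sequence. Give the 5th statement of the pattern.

Taking 4-note groups, the heads are Bb3, A3, G3: the pattern moves down a 2nd.
Extending down a 2nd: F3 → Eb3.
Statement 5 starts on Eb3 and keeps the same diatonic contour: Eb3 F3 G3 D3.

Eb3 F3 G3 D3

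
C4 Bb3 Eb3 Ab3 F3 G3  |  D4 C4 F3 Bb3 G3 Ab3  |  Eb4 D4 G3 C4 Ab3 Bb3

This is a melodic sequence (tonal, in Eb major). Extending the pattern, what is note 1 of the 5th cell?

The unit is 6 notes. Position-1 pitches of the 3 shown cells: C4, D4, Eb4.
Each moves up a 2nd. Continuing: F4 → G4.

G4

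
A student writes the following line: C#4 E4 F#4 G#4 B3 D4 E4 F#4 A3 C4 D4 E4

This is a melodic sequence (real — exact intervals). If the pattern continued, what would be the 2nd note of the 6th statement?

The unit is 4 notes. Position-2 pitches of the 3 shown cells: E4, D4, C4.
Each moves down a 2nd. Continuing: Bb3 → Ab3 → Gb3.

Gb3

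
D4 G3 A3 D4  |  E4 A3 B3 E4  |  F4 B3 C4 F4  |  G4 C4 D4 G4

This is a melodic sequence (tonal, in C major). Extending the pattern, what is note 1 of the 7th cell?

C5

With 4-note cells, note 1 of each statement runs D4, E4, F4, G4.
Extending up a 2nd: A4 → B4 → C5.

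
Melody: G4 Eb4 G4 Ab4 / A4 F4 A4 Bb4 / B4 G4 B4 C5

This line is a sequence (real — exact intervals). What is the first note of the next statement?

C#5

Unit = 4 notes; the statements start on G4, A4, B4, moving up a 2nd each time.
One more step up a 2nd gives C#5.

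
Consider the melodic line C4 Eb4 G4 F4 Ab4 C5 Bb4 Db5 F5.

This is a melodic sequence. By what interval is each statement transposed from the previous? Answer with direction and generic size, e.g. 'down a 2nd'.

With a 3-note motive the entries are C4, F4, Bb4, each up a 4th from the previous.
C4 to F4 is up a 4th.

up a 4th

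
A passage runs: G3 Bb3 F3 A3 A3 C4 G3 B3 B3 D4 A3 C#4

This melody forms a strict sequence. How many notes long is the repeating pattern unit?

12 notes total. Splitting into 3 groups of 4:
G3 Bb3 F3 A3 | A3 C4 G3 B3 | B3 D4 A3 C#4
Each cell is the previous one up a 2nd — so the unit is 4 notes.

4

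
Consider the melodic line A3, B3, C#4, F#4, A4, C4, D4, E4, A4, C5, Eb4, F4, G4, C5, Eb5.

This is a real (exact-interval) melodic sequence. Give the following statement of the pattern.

Gb4 Ab4 Bb4 Eb5 Gb5

Taking 5-note groups, the heads are A3, C4, Eb4: the pattern moves up a 3rd.
From Gb4 the exact shape gives Gb4 Ab4 Bb4 Eb5 Gb5.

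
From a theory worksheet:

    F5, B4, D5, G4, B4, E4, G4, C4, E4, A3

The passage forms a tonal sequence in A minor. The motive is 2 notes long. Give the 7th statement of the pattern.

Taking 2-note groups, the heads are F5, D5, B4, G4, E4: the pattern moves down a 3rd.
Continuing the starts: C4 → A3.
So cell 7 is A3 D3.

A3 D3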